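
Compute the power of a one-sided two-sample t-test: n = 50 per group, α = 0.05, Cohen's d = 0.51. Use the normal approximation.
Power ≈ 0.82

Power calculation (two-sample t-test, normal approximation):
z_β = d · √(n/2) - z_α
z_β = 0.51 · √(50/2) - 1.645
z_β = 0.51 · 5.000 - 1.645
z_β = 0.905

Power = Φ(z_β) = Φ(0.905) ≈ 0.817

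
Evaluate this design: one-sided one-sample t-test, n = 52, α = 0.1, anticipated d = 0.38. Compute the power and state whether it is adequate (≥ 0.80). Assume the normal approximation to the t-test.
Power ≈ 0.93; the study is adequately powered (power ≥ 0.80)

Power calculation (one-sample t-test, normal approximation):
z_β = d · √n - z_α
z_β = 0.38 · √52 - 1.282
z_β = 0.38 · 7.211 - 1.282
z_β = 1.459

Power = Φ(z_β) = Φ(1.459) ≈ 0.928

Effect size d = 0.38 is small by Cohen's convention (0.2/0.5/0.8).

Threshold: power ≥ 0.80 is conventionally adequate.
Power ≈ 0.93 → the study is adequately powered (power ≥ 0.80).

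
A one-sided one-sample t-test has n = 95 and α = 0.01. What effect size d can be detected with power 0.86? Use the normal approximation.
d ≈ 0.35

Minimum detectable effect (one-sample t-test, normal approximation):
d = (z_α + z_β) / √n
d = (2.326 + 1.080) / √95
d = 3.407 / 9.747
d ≈ 0.35

By Cohen's convention (0.2 small / 0.5 medium / 0.8 large): small effect.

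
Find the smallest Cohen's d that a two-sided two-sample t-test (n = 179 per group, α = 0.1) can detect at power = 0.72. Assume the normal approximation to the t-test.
d ≈ 0.24

Minimum detectable effect (two-sample t-test, normal approximation):
d = (z_{α/2} + z_β) / √(n/2)
d = (1.645 + 0.583) / √(179/2)
d = 2.228 / 9.460
d ≈ 0.24

By Cohen's convention (0.2 small / 0.5 medium / 0.8 large): small effect.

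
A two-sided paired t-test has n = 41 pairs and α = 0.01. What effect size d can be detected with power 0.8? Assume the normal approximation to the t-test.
d ≈ 0.53

Minimum detectable effect (paired t-test, normal approximation):
d = (z_{α/2} + z_β) / √n
d = (2.576 + 0.842) / √41
d = 3.417 / 6.403
d ≈ 0.53

By Cohen's convention (0.2 small / 0.5 medium / 0.8 large): medium effect.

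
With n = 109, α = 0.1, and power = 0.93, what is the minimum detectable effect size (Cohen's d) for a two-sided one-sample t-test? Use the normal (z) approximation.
d ≈ 0.30

Minimum detectable effect (one-sample t-test, normal approximation):
d = (z_{α/2} + z_β) / √n
d = (1.645 + 1.476) / √109
d = 3.121 / 10.440
d ≈ 0.30

By Cohen's convention (0.2 small / 0.5 medium / 0.8 large): small effect.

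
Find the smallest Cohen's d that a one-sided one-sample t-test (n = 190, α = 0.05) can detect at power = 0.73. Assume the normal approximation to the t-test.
d ≈ 0.16

Minimum detectable effect (one-sample t-test, normal approximation):
d = (z_α + z_β) / √n
d = (1.645 + 0.613) / √190
d = 2.258 / 13.784
d ≈ 0.16

By Cohen's convention (0.2 small / 0.5 medium / 0.8 large): very small effect.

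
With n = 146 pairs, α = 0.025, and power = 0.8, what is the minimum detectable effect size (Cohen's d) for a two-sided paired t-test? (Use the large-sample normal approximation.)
d ≈ 0.26

Minimum detectable effect (paired t-test, normal approximation):
d = (z_{α/2} + z_β) / √n
d = (2.241 + 0.842) / √146
d = 3.083 / 12.083
d ≈ 0.26

By Cohen's convention (0.2 small / 0.5 medium / 0.8 large): small effect.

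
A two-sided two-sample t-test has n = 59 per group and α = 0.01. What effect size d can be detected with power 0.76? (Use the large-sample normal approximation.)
d ≈ 0.60

Minimum detectable effect (two-sample t-test, normal approximation):
d = (z_{α/2} + z_β) / √(n/2)
d = (2.576 + 0.706) / √(59/2)
d = 3.282 / 5.431
d ≈ 0.60

By Cohen's convention (0.2 small / 0.5 medium / 0.8 large): medium effect.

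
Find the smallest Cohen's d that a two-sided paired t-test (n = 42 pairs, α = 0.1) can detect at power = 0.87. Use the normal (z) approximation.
d ≈ 0.43

Minimum detectable effect (paired t-test, normal approximation):
d = (z_{α/2} + z_β) / √n
d = (1.645 + 1.126) / √42
d = 2.771 / 6.481
d ≈ 0.43

By Cohen's convention (0.2 small / 0.5 medium / 0.8 large): small effect.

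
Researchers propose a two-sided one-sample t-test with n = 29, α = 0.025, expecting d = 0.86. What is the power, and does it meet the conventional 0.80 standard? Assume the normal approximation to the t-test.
Power ≈ 0.99; the study is adequately powered (power ≥ 0.80)

Power calculation (one-sample t-test, normal approximation):
z_β = d · √n - z_{α/2}
z_β = 0.86 · √29 - 2.241
z_β = 0.86 · 5.385 - 2.241
z_β = 2.390

Power = Φ(z_β) = Φ(2.390) ≈ 0.992

Effect size d = 0.86 is large by Cohen's convention (0.2/0.5/0.8).

Threshold: power ≥ 0.80 is conventionally adequate.
Power ≈ 0.99 → the study is adequately powered (power ≥ 0.80).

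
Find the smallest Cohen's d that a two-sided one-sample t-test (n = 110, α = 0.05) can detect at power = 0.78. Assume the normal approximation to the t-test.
d ≈ 0.26

Minimum detectable effect (one-sample t-test, normal approximation):
d = (z_{α/2} + z_β) / √n
d = (1.960 + 0.772) / √110
d = 2.732 / 10.488
d ≈ 0.26

By Cohen's convention (0.2 small / 0.5 medium / 0.8 large): small effect.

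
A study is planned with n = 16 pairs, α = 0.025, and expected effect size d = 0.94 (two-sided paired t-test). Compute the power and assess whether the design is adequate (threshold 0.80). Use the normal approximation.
Power ≈ 0.94; the study is adequately powered (power ≥ 0.80)

Power calculation (paired t-test, normal approximation):
z_β = d · √n - z_{α/2}
z_β = 0.94 · √16 - 2.241
z_β = 0.94 · 4.000 - 2.241
z_β = 1.519

Power = Φ(z_β) = Φ(1.519) ≈ 0.936

Effect size d = 0.94 is large by Cohen's convention (0.2/0.5/0.8).

Threshold: power ≥ 0.80 is conventionally adequate.
Power ≈ 0.94 → the study is adequately powered (power ≥ 0.80).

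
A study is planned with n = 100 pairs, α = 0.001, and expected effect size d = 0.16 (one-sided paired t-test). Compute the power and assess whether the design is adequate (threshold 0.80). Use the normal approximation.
Power ≈ 0.07; the study is underpowered (power < 0.80)

Power calculation (paired t-test, normal approximation):
z_β = d · √n - z_α
z_β = 0.16 · √100 - 3.090
z_β = 0.16 · 10.000 - 3.090
z_β = -1.490

Power = Φ(z_β) = Φ(-1.490) ≈ 0.068

Effect size d = 0.16 is very small by Cohen's convention (0.2/0.5/0.8).

Threshold: power ≥ 0.80 is conventionally adequate.
Power ≈ 0.07 → the study is underpowered (power < 0.80).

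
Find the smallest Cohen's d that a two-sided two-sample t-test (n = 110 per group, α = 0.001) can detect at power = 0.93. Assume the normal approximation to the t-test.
d ≈ 0.64

Minimum detectable effect (two-sample t-test, normal approximation):
d = (z_{α/2} + z_β) / √(n/2)
d = (3.291 + 1.476) / √(110/2)
d = 4.766 / 7.416
d ≈ 0.64

By Cohen's convention (0.2 small / 0.5 medium / 0.8 large): medium effect.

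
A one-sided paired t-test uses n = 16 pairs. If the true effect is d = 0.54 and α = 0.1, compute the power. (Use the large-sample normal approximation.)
Power ≈ 0.81

Power calculation (paired t-test, normal approximation):
z_β = d · √n - z_α
z_β = 0.54 · √16 - 1.282
z_β = 0.54 · 4.000 - 1.282
z_β = 0.878

Power = Φ(z_β) = Φ(0.878) ≈ 0.810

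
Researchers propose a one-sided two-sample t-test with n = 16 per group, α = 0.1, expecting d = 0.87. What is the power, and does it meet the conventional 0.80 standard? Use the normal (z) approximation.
Power ≈ 0.88; the study is adequately powered (power ≥ 0.80)

Power calculation (two-sample t-test, normal approximation):
z_β = d · √(n/2) - z_α
z_β = 0.87 · √(16/2) - 1.282
z_β = 0.87 · 2.828 - 1.282
z_β = 1.179

Power = Φ(z_β) = Φ(1.179) ≈ 0.881

Effect size d = 0.87 is large by Cohen's convention (0.2/0.5/0.8).

Threshold: power ≥ 0.80 is conventionally adequate.
Power ≈ 0.88 → the study is adequately powered (power ≥ 0.80).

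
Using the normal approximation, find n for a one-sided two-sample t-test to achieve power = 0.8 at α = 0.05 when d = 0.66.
n = 29 per group

Sample size formula (two-sample t-test, normal approximation):
n = 2 · ((z_α + z_β) / d)²

z_α = 1.645 (for α = 0.05, one-sided)
z_β = 0.842 (for power = 0.8)
d = 0.66

n = 2 · ((1.645 + 0.842) / 0.66)²
n = 2 · (3.768)²
n ≈ 28.40
Round up to the next whole number: n = 29 per group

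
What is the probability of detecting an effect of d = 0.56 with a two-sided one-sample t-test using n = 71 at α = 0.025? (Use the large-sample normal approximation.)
Power ≈ 0.99

Power calculation (one-sample t-test, normal approximation):
z_β = d · √n - z_{α/2}
z_β = 0.56 · √71 - 2.241
z_β = 0.56 · 8.426 - 2.241
z_β = 2.477

Power = Φ(z_β) = Φ(2.477) ≈ 0.993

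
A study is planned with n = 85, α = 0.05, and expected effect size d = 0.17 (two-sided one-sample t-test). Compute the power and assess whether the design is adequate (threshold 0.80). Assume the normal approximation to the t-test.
Power ≈ 0.35; the study is underpowered (power < 0.80)

Power calculation (one-sample t-test, normal approximation):
z_β = d · √n - z_{α/2}
z_β = 0.17 · √85 - 1.960
z_β = 0.17 · 9.220 - 1.960
z_β = -0.393

Power = Φ(z_β) = Φ(-0.393) ≈ 0.347

Effect size d = 0.17 is very small by Cohen's convention (0.2/0.5/0.8).

Threshold: power ≥ 0.80 is conventionally adequate.
Power ≈ 0.35 → the study is underpowered (power < 0.80).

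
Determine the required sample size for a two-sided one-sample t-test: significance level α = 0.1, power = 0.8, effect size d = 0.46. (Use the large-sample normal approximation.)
n = 30

Sample size formula (one-sample t-test, normal approximation):
n = ((z_{α/2} + z_β) / d)²

z_{α/2} = 1.645 (for α = 0.1, two-sided)
z_β = 0.842 (for power = 0.8)
d = 0.46

n = ((1.645 + 0.842) / 0.46)²
n = (5.407)²
n ≈ 29.24
Round up to the next whole number: n = 30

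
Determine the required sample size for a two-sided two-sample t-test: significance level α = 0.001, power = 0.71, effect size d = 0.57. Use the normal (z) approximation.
n = 91 per group

Sample size formula (two-sample t-test, normal approximation):
n = 2 · ((z_{α/2} + z_β) / d)²

z_{α/2} = 3.291 (for α = 0.001, two-sided)
z_β = 0.553 (for power = 0.71)
d = 0.57

n = 2 · ((3.291 + 0.553) / 0.57)²
n = 2 · (6.744)²
n ≈ 90.96
Round up to the next whole number: n = 91 per group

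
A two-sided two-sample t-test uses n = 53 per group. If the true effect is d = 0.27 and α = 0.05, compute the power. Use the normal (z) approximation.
Power ≈ 0.28

Power calculation (two-sample t-test, normal approximation):
z_β = d · √(n/2) - z_{α/2}
z_β = 0.27 · √(53/2) - 1.960
z_β = 0.27 · 5.148 - 1.960
z_β = -0.570

Power = Φ(z_β) = Φ(-0.570) ≈ 0.284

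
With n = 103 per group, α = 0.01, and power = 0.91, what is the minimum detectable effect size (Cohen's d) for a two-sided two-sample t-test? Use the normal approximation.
d ≈ 0.55

Minimum detectable effect (two-sample t-test, normal approximation):
d = (z_{α/2} + z_β) / √(n/2)
d = (2.576 + 1.341) / √(103/2)
d = 3.917 / 7.176
d ≈ 0.55

By Cohen's convention (0.2 small / 0.5 medium / 0.8 large): medium effect.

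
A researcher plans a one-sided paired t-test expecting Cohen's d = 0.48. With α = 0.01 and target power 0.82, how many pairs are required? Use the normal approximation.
n = 46 pairs

Sample size formula (paired t-test, normal approximation):
n = ((z_α + z_β) / d)²

z_α = 2.326 (for α = 0.01, one-sided)
z_β = 0.915 (for power = 0.82)
d = 0.48

n = ((2.326 + 0.915) / 0.48)²
n = (6.752)²
n ≈ 45.59
Round up to the next whole number: n = 46 pairs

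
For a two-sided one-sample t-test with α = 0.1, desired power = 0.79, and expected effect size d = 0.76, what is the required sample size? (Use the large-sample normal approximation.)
n = 11

Sample size formula (one-sample t-test, normal approximation):
n = ((z_{α/2} + z_β) / d)²

z_{α/2} = 1.645 (for α = 0.1, two-sided)
z_β = 0.806 (for power = 0.79)
d = 0.76

n = ((1.645 + 0.806) / 0.76)²
n = (3.225)²
n ≈ 10.40
Round up to the next whole number: n = 11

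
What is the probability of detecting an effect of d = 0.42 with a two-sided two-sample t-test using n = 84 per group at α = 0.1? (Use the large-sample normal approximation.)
Power ≈ 0.86

Power calculation (two-sample t-test, normal approximation):
z_β = d · √(n/2) - z_{α/2}
z_β = 0.42 · √(84/2) - 1.645
z_β = 0.42 · 6.481 - 1.645
z_β = 1.077

Power = Φ(z_β) = Φ(1.077) ≈ 0.859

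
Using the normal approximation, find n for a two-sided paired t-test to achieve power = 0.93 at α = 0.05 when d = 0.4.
n = 74 pairs

Sample size formula (paired t-test, normal approximation):
n = ((z_{α/2} + z_β) / d)²

z_{α/2} = 1.960 (for α = 0.05, two-sided)
z_β = 1.476 (for power = 0.93)
d = 0.4

n = ((1.960 + 1.476) / 0.4)²
n = (8.590)²
n ≈ 73.79
Round up to the next whole number: n = 74 pairs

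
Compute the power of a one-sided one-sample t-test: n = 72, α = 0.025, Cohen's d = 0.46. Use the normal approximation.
Power ≈ 0.97

Power calculation (one-sample t-test, normal approximation):
z_β = d · √n - z_α
z_β = 0.46 · √72 - 1.960
z_β = 0.46 · 8.485 - 1.960
z_β = 1.943

Power = Φ(z_β) = Φ(1.943) ≈ 0.974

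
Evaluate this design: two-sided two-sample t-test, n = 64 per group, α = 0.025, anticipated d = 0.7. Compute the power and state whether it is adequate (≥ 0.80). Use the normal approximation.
Power ≈ 0.96; the study is adequately powered (power ≥ 0.80)

Power calculation (two-sample t-test, normal approximation):
z_β = d · √(n/2) - z_{α/2}
z_β = 0.7 · √(64/2) - 2.241
z_β = 0.7 · 5.657 - 2.241
z_β = 1.718

Power = Φ(z_β) = Φ(1.718) ≈ 0.957

Effect size d = 0.7 is medium by Cohen's convention (0.2/0.5/0.8).

Threshold: power ≥ 0.80 is conventionally adequate.
Power ≈ 0.96 → the study is adequately powered (power ≥ 0.80).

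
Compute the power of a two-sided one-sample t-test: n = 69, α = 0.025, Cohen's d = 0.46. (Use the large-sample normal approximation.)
Power ≈ 0.94

Power calculation (one-sample t-test, normal approximation):
z_β = d · √n - z_{α/2}
z_β = 0.46 · √69 - 2.241
z_β = 0.46 · 8.307 - 2.241
z_β = 1.580

Power = Φ(z_β) = Φ(1.580) ≈ 0.943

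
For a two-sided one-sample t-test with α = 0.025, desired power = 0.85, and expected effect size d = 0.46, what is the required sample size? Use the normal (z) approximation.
n = 51

Sample size formula (one-sample t-test, normal approximation):
n = ((z_{α/2} + z_β) / d)²

z_{α/2} = 2.241 (for α = 0.025, two-sided)
z_β = 1.036 (for power = 0.85)
d = 0.46

n = ((2.241 + 1.036) / 0.46)²
n = (7.124)²
n ≈ 50.75
Round up to the next whole number: n = 51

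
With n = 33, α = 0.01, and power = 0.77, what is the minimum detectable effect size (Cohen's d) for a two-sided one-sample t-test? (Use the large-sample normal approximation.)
d ≈ 0.58

Minimum detectable effect (one-sample t-test, normal approximation):
d = (z_{α/2} + z_β) / √n
d = (2.576 + 0.739) / √33
d = 3.315 / 5.745
d ≈ 0.58

By Cohen's convention (0.2 small / 0.5 medium / 0.8 large): medium effect.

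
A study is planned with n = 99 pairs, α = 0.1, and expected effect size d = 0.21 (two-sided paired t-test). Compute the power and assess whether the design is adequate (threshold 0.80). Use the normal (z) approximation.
Power ≈ 0.67; the study is underpowered (power < 0.80)

Power calculation (paired t-test, normal approximation):
z_β = d · √n - z_{α/2}
z_β = 0.21 · √99 - 1.645
z_β = 0.21 · 9.950 - 1.645
z_β = 0.445

Power = Φ(z_β) = Φ(0.445) ≈ 0.672

Effect size d = 0.21 is small by Cohen's convention (0.2/0.5/0.8).

Threshold: power ≥ 0.80 is conventionally adequate.
Power ≈ 0.67 → the study is underpowered (power < 0.80).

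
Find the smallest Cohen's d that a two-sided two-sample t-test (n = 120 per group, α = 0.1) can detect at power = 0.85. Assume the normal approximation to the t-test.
d ≈ 0.35

Minimum detectable effect (two-sample t-test, normal approximation):
d = (z_{α/2} + z_β) / √(n/2)
d = (1.645 + 1.036) / √(120/2)
d = 2.681 / 7.746
d ≈ 0.35

By Cohen's convention (0.2 small / 0.5 medium / 0.8 large): small effect.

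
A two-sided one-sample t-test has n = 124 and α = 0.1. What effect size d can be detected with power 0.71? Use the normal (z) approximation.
d ≈ 0.20

Minimum detectable effect (one-sample t-test, normal approximation):
d = (z_{α/2} + z_β) / √n
d = (1.645 + 0.553) / √124
d = 2.198 / 11.136
d ≈ 0.20

By Cohen's convention (0.2 small / 0.5 medium / 0.8 large): small effect.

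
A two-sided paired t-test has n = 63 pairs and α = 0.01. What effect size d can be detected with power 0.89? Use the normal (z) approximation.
d ≈ 0.48

Minimum detectable effect (paired t-test, normal approximation):
d = (z_{α/2} + z_β) / √n
d = (2.576 + 1.227) / √63
d = 3.802 / 7.937
d ≈ 0.48

By Cohen's convention (0.2 small / 0.5 medium / 0.8 large): small effect.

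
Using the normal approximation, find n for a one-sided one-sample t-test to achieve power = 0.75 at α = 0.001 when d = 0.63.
n = 36

Sample size formula (one-sample t-test, normal approximation):
n = ((z_α + z_β) / d)²

z_α = 3.090 (for α = 0.001, one-sided)
z_β = 0.674 (for power = 0.75)
d = 0.63

n = ((3.090 + 0.674) / 0.63)²
n = (5.975)²
n ≈ 35.70
Round up to the next whole number: n = 36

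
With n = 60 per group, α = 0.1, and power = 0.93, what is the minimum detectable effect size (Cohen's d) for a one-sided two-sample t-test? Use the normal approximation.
d ≈ 0.50

Minimum detectable effect (two-sample t-test, normal approximation):
d = (z_α + z_β) / √(n/2)
d = (1.282 + 1.476) / √(60/2)
d = 2.757 / 5.477
d ≈ 0.50

By Cohen's convention (0.2 small / 0.5 medium / 0.8 large): medium effect.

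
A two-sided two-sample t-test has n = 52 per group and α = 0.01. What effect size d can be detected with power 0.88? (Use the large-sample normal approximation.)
d ≈ 0.74

Minimum detectable effect (two-sample t-test, normal approximation):
d = (z_{α/2} + z_β) / √(n/2)
d = (2.576 + 1.175) / √(52/2)
d = 3.751 / 5.099
d ≈ 0.74

By Cohen's convention (0.2 small / 0.5 medium / 0.8 large): medium effect.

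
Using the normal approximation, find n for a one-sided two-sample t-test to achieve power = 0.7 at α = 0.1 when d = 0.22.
n = 135 per group

Sample size formula (two-sample t-test, normal approximation):
n = 2 · ((z_α + z_β) / d)²

z_α = 1.282 (for α = 0.1, one-sided)
z_β = 0.524 (for power = 0.7)
d = 0.22

n = 2 · ((1.282 + 0.524) / 0.22)²
n = 2 · (8.209)²
n ≈ 134.78
Round up to the next whole number: n = 135 per group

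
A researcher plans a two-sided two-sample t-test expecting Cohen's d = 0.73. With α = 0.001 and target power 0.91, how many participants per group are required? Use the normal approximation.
n = 81 per group

Sample size formula (two-sample t-test, normal approximation):
n = 2 · ((z_{α/2} + z_β) / d)²

z_{α/2} = 3.291 (for α = 0.001, two-sided)
z_β = 1.341 (for power = 0.91)
d = 0.73

n = 2 · ((3.291 + 1.341) / 0.73)²
n = 2 · (6.345)²
n ≈ 80.52
Round up to the next whole number: n = 81 per group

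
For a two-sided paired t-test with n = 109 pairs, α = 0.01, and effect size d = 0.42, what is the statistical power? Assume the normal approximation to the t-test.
Power ≈ 0.96

Power calculation (paired t-test, normal approximation):
z_β = d · √n - z_{α/2}
z_β = 0.42 · √109 - 2.576
z_β = 0.42 · 10.440 - 2.576
z_β = 1.809

Power = Φ(z_β) = Φ(1.809) ≈ 0.965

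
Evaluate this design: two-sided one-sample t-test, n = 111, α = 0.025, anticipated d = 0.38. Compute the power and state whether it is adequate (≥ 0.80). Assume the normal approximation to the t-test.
Power ≈ 0.96; the study is adequately powered (power ≥ 0.80)

Power calculation (one-sample t-test, normal approximation):
z_β = d · √n - z_{α/2}
z_β = 0.38 · √111 - 2.241
z_β = 0.38 · 10.536 - 2.241
z_β = 1.762

Power = Φ(z_β) = Φ(1.762) ≈ 0.961

Effect size d = 0.38 is small by Cohen's convention (0.2/0.5/0.8).

Threshold: power ≥ 0.80 is conventionally adequate.
Power ≈ 0.96 → the study is adequately powered (power ≥ 0.80).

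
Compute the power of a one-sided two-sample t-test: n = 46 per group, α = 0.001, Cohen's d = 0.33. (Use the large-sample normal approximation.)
Power ≈ 0.07

Power calculation (two-sample t-test, normal approximation):
z_β = d · √(n/2) - z_α
z_β = 0.33 · √(46/2) - 3.090
z_β = 0.33 · 4.796 - 3.090
z_β = -1.508

Power = Φ(z_β) = Φ(-1.508) ≈ 0.066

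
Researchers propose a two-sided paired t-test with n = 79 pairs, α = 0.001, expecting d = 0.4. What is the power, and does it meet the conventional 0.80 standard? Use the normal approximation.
Power ≈ 0.60; the study is underpowered (power < 0.80)

Power calculation (paired t-test, normal approximation):
z_β = d · √n - z_{α/2}
z_β = 0.4 · √79 - 3.291
z_β = 0.4 · 8.888 - 3.291
z_β = 0.265

Power = Φ(z_β) = Φ(0.265) ≈ 0.604

Effect size d = 0.4 is small by Cohen's convention (0.2/0.5/0.8).

Threshold: power ≥ 0.80 is conventionally adequate.
Power ≈ 0.60 → the study is underpowered (power < 0.80).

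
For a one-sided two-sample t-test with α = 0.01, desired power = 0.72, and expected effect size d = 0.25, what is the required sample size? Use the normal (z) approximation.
n = 271 per group

Sample size formula (two-sample t-test, normal approximation):
n = 2 · ((z_α + z_β) / d)²

z_α = 2.326 (for α = 0.01, one-sided)
z_β = 0.583 (for power = 0.72)
d = 0.25

n = 2 · ((2.326 + 0.583) / 0.25)²
n = 2 · (11.636)²
n ≈ 270.79
Round up to the next whole number: n = 271 per group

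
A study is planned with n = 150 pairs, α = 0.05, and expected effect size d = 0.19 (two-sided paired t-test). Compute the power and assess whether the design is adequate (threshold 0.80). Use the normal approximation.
Power ≈ 0.64; the study is underpowered (power < 0.80)

Power calculation (paired t-test, normal approximation):
z_β = d · √n - z_{α/2}
z_β = 0.19 · √150 - 1.960
z_β = 0.19 · 12.247 - 1.960
z_β = 0.367

Power = Φ(z_β) = Φ(0.367) ≈ 0.643

Effect size d = 0.19 is very small by Cohen's convention (0.2/0.5/0.8).

Threshold: power ≥ 0.80 is conventionally adequate.
Power ≈ 0.64 → the study is underpowered (power < 0.80).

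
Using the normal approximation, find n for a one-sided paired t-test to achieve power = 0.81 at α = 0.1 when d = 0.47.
n = 22 pairs

Sample size formula (paired t-test, normal approximation):
n = ((z_α + z_β) / d)²

z_α = 1.282 (for α = 0.1, one-sided)
z_β = 0.878 (for power = 0.81)
d = 0.47

n = ((1.282 + 0.878) / 0.47)²
n = (4.596)²
n ≈ 21.12
Round up to the next whole number: n = 22 pairs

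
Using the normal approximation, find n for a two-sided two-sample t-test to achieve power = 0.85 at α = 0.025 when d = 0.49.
n = 90 per group

Sample size formula (two-sample t-test, normal approximation):
n = 2 · ((z_{α/2} + z_β) / d)²

z_{α/2} = 2.241 (for α = 0.025, two-sided)
z_β = 1.036 (for power = 0.85)
d = 0.49

n = 2 · ((2.241 + 1.036) / 0.49)²
n = 2 · (6.688)²
n ≈ 89.46
Round up to the next whole number: n = 90 per group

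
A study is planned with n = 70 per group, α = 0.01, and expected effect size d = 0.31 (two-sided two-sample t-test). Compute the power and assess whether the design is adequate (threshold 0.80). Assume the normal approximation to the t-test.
Power ≈ 0.23; the study is underpowered (power < 0.80)

Power calculation (two-sample t-test, normal approximation):
z_β = d · √(n/2) - z_{α/2}
z_β = 0.31 · √(70/2) - 2.576
z_β = 0.31 · 5.916 - 2.576
z_β = -0.742

Power = Φ(z_β) = Φ(-0.742) ≈ 0.229

Effect size d = 0.31 is small by Cohen's convention (0.2/0.5/0.8).

Threshold: power ≥ 0.80 is conventionally adequate.
Power ≈ 0.23 → the study is underpowered (power < 0.80).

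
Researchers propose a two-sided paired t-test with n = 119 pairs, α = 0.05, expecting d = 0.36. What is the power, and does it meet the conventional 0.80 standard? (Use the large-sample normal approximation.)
Power ≈ 0.98; the study is adequately powered (power ≥ 0.80)

Power calculation (paired t-test, normal approximation):
z_β = d · √n - z_{α/2}
z_β = 0.36 · √119 - 1.960
z_β = 0.36 · 10.909 - 1.960
z_β = 1.967

Power = Φ(z_β) = Φ(1.967) ≈ 0.975

Effect size d = 0.36 is small by Cohen's convention (0.2/0.5/0.8).

Threshold: power ≥ 0.80 is conventionally adequate.
Power ≈ 0.98 → the study is adequately powered (power ≥ 0.80).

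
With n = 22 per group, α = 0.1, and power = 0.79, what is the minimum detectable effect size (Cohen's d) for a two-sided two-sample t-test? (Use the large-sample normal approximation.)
d ≈ 0.74

Minimum detectable effect (two-sample t-test, normal approximation):
d = (z_{α/2} + z_β) / √(n/2)
d = (1.645 + 0.806) / √(22/2)
d = 2.451 / 3.317
d ≈ 0.74

By Cohen's convention (0.2 small / 0.5 medium / 0.8 large): medium effect.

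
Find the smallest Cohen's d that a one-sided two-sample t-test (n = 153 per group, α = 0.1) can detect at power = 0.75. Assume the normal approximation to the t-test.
d ≈ 0.22

Minimum detectable effect (two-sample t-test, normal approximation):
d = (z_α + z_β) / √(n/2)
d = (1.282 + 0.674) / √(153/2)
d = 1.956 / 8.746
d ≈ 0.22

By Cohen's convention (0.2 small / 0.5 medium / 0.8 large): small effect.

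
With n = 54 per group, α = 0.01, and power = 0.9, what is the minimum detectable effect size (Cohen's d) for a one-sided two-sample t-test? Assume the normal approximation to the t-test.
d ≈ 0.69

Minimum detectable effect (two-sample t-test, normal approximation):
d = (z_α + z_β) / √(n/2)
d = (2.326 + 1.282) / √(54/2)
d = 3.608 / 5.196
d ≈ 0.69

By Cohen's convention (0.2 small / 0.5 medium / 0.8 large): medium effect.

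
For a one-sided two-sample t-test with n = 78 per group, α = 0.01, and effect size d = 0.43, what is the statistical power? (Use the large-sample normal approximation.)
Power ≈ 0.64

Power calculation (two-sample t-test, normal approximation):
z_β = d · √(n/2) - z_α
z_β = 0.43 · √(78/2) - 2.326
z_β = 0.43 · 6.245 - 2.326
z_β = 0.359

Power = Φ(z_β) = Φ(0.359) ≈ 0.640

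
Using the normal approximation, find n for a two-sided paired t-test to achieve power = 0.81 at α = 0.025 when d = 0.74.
n = 18 pairs

Sample size formula (paired t-test, normal approximation):
n = ((z_{α/2} + z_β) / d)²

z_{α/2} = 2.241 (for α = 0.025, two-sided)
z_β = 0.878 (for power = 0.81)
d = 0.74

n = ((2.241 + 0.878) / 0.74)²
n = (4.215)²
n ≈ 17.77
Round up to the next whole number: n = 18 pairs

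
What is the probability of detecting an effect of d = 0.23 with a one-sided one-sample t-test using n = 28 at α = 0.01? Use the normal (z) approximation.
Power ≈ 0.13

Power calculation (one-sample t-test, normal approximation):
z_β = d · √n - z_α
z_β = 0.23 · √28 - 2.326
z_β = 0.23 · 5.292 - 2.326
z_β = -1.109

Power = Φ(z_β) = Φ(-1.109) ≈ 0.134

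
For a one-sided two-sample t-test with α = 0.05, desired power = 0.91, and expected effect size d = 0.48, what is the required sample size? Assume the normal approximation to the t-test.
n = 78 per group

Sample size formula (two-sample t-test, normal approximation):
n = 2 · ((z_α + z_β) / d)²

z_α = 1.645 (for α = 0.05, one-sided)
z_β = 1.341 (for power = 0.91)
d = 0.48

n = 2 · ((1.645 + 1.341) / 0.48)²
n = 2 · (6.221)²
n ≈ 77.40
Round up to the next whole number: n = 78 per group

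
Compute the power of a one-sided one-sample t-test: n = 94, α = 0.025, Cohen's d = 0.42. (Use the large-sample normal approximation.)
Power ≈ 0.98

Power calculation (one-sample t-test, normal approximation):
z_β = d · √n - z_α
z_β = 0.42 · √94 - 1.960
z_β = 0.42 · 9.695 - 1.960
z_β = 2.112

Power = Φ(z_β) = Φ(2.112) ≈ 0.983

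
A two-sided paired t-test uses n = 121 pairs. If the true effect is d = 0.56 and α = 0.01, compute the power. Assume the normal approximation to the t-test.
Power ≈ 1.00

Power calculation (paired t-test, normal approximation):
z_β = d · √n - z_{α/2}
z_β = 0.56 · √121 - 2.576
z_β = 0.56 · 11.000 - 2.576
z_β = 3.584

Power = Φ(z_β) = Φ(3.584) ≈ 1.000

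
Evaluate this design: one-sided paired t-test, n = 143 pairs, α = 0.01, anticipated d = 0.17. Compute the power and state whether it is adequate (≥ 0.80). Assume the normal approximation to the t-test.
Power ≈ 0.38; the study is underpowered (power < 0.80)

Power calculation (paired t-test, normal approximation):
z_β = d · √n - z_α
z_β = 0.17 · √143 - 2.326
z_β = 0.17 · 11.958 - 2.326
z_β = -0.293

Power = Φ(z_β) = Φ(-0.293) ≈ 0.385

Effect size d = 0.17 is very small by Cohen's convention (0.2/0.5/0.8).

Threshold: power ≥ 0.80 is conventionally adequate.
Power ≈ 0.38 → the study is underpowered (power < 0.80).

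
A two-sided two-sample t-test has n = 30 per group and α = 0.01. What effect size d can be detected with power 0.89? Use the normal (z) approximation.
d ≈ 0.98

Minimum detectable effect (two-sample t-test, normal approximation):
d = (z_{α/2} + z_β) / √(n/2)
d = (2.576 + 1.227) / √(30/2)
d = 3.802 / 3.873
d ≈ 0.98

By Cohen's convention (0.2 small / 0.5 medium / 0.8 large): large effect.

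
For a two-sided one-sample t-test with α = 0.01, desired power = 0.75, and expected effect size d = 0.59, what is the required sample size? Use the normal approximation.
n = 31

Sample size formula (one-sample t-test, normal approximation):
n = ((z_{α/2} + z_β) / d)²

z_{α/2} = 2.576 (for α = 0.01, two-sided)
z_β = 0.674 (for power = 0.75)
d = 0.59

n = ((2.576 + 0.674) / 0.59)²
n = (5.508)²
n ≈ 30.34
Round up to the next whole number: n = 31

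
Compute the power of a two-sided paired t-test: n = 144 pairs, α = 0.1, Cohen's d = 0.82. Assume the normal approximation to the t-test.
Power ≈ 1.00

Power calculation (paired t-test, normal approximation):
z_β = d · √n - z_{α/2}
z_β = 0.82 · √144 - 1.645
z_β = 0.82 · 12.000 - 1.645
z_β = 8.195

Power = Φ(z_β) = Φ(8.195) ≈ 1.000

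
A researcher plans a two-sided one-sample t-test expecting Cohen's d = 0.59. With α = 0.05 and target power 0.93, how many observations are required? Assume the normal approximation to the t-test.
n = 34

Sample size formula (one-sample t-test, normal approximation):
n = ((z_{α/2} + z_β) / d)²

z_{α/2} = 1.960 (for α = 0.05, two-sided)
z_β = 1.476 (for power = 0.93)
d = 0.59

n = ((1.960 + 1.476) / 0.59)²
n = (5.824)²
n ≈ 33.92
Round up to the next whole number: n = 34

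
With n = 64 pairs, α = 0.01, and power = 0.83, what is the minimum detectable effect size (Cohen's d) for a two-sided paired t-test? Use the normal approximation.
d ≈ 0.44

Minimum detectable effect (paired t-test, normal approximation):
d = (z_{α/2} + z_β) / √n
d = (2.576 + 0.954) / √64
d = 3.530 / 8.000
d ≈ 0.44

By Cohen's convention (0.2 small / 0.5 medium / 0.8 large): small effect.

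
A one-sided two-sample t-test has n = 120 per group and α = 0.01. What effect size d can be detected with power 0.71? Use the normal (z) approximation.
d ≈ 0.37

Minimum detectable effect (two-sample t-test, normal approximation):
d = (z_α + z_β) / √(n/2)
d = (2.326 + 0.553) / √(120/2)
d = 2.880 / 7.746
d ≈ 0.37

By Cohen's convention (0.2 small / 0.5 medium / 0.8 large): small effect.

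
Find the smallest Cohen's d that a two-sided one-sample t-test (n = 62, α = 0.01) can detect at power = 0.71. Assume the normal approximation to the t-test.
d ≈ 0.40

Minimum detectable effect (one-sample t-test, normal approximation):
d = (z_{α/2} + z_β) / √n
d = (2.576 + 0.553) / √62
d = 3.129 / 7.874
d ≈ 0.40

By Cohen's convention (0.2 small / 0.5 medium / 0.8 large): small effect.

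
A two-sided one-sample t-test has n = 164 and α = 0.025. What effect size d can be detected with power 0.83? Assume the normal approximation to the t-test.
d ≈ 0.25

Minimum detectable effect (one-sample t-test, normal approximation):
d = (z_{α/2} + z_β) / √n
d = (2.241 + 0.954) / √164
d = 3.196 / 12.806
d ≈ 0.25

By Cohen's convention (0.2 small / 0.5 medium / 0.8 large): small effect.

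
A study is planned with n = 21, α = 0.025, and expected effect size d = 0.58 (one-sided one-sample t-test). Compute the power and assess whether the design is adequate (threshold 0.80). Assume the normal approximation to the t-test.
Power ≈ 0.76; the study is underpowered (power < 0.80)

Power calculation (one-sample t-test, normal approximation):
z_β = d · √n - z_α
z_β = 0.58 · √21 - 1.960
z_β = 0.58 · 4.583 - 1.960
z_β = 0.698

Power = Φ(z_β) = Φ(0.698) ≈ 0.757

Effect size d = 0.58 is medium by Cohen's convention (0.2/0.5/0.8).

Threshold: power ≥ 0.80 is conventionally adequate.
Power ≈ 0.76 → the study is underpowered (power < 0.80).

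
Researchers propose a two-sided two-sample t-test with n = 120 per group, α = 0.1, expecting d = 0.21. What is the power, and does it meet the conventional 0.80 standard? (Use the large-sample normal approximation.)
Power ≈ 0.49; the study is underpowered (power < 0.80)

Power calculation (two-sample t-test, normal approximation):
z_β = d · √(n/2) - z_{α/2}
z_β = 0.21 · √(120/2) - 1.645
z_β = 0.21 · 7.746 - 1.645
z_β = -0.018

Power = Φ(z_β) = Φ(-0.018) ≈ 0.493

Effect size d = 0.21 is small by Cohen's convention (0.2/0.5/0.8).

Threshold: power ≥ 0.80 is conventionally adequate.
Power ≈ 0.49 → the study is underpowered (power < 0.80).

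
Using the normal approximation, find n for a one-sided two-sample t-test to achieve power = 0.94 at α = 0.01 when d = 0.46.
n = 143 per group

Sample size formula (two-sample t-test, normal approximation):
n = 2 · ((z_α + z_β) / d)²

z_α = 2.326 (for α = 0.01, one-sided)
z_β = 1.555 (for power = 0.94)
d = 0.46

n = 2 · ((2.326 + 1.555) / 0.46)²
n = 2 · (8.437)²
n ≈ 142.37
Round up to the next whole number: n = 143 per group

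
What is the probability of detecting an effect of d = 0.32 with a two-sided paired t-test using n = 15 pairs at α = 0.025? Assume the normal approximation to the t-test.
Power ≈ 0.16

Power calculation (paired t-test, normal approximation):
z_β = d · √n - z_{α/2}
z_β = 0.32 · √15 - 2.241
z_β = 0.32 · 3.873 - 2.241
z_β = -1.002

Power = Φ(z_β) = Φ(-1.002) ≈ 0.158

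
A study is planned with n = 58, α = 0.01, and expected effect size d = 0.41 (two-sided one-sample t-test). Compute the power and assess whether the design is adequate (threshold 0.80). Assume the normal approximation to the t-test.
Power ≈ 0.71; the study is underpowered (power < 0.80)

Power calculation (one-sample t-test, normal approximation):
z_β = d · √n - z_{α/2}
z_β = 0.41 · √58 - 2.576
z_β = 0.41 · 7.616 - 2.576
z_β = 0.547

Power = Φ(z_β) = Φ(0.547) ≈ 0.708

Effect size d = 0.41 is small by Cohen's convention (0.2/0.5/0.8).

Threshold: power ≥ 0.80 is conventionally adequate.
Power ≈ 0.71 → the study is underpowered (power < 0.80).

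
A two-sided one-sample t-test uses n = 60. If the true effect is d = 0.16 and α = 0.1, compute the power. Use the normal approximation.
Power ≈ 0.34

Power calculation (one-sample t-test, normal approximation):
z_β = d · √n - z_{α/2}
z_β = 0.16 · √60 - 1.645
z_β = 0.16 · 7.746 - 1.645
z_β = -0.405

Power = Φ(z_β) = Φ(-0.405) ≈ 0.343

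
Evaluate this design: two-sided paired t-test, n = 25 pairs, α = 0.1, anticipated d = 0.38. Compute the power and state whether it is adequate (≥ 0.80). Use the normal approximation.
Power ≈ 0.60; the study is underpowered (power < 0.80)

Power calculation (paired t-test, normal approximation):
z_β = d · √n - z_{α/2}
z_β = 0.38 · √25 - 1.645
z_β = 0.38 · 5.000 - 1.645
z_β = 0.255

Power = Φ(z_β) = Φ(0.255) ≈ 0.601

Effect size d = 0.38 is small by Cohen's convention (0.2/0.5/0.8).

Threshold: power ≥ 0.80 is conventionally adequate.
Power ≈ 0.60 → the study is underpowered (power < 0.80).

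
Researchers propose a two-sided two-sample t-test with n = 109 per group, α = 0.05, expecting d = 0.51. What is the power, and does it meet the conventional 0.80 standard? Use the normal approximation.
Power ≈ 0.96; the study is adequately powered (power ≥ 0.80)

Power calculation (two-sample t-test, normal approximation):
z_β = d · √(n/2) - z_{α/2}
z_β = 0.51 · √(109/2) - 1.960
z_β = 0.51 · 7.382 - 1.960
z_β = 1.805

Power = Φ(z_β) = Φ(1.805) ≈ 0.964

Effect size d = 0.51 is medium by Cohen's convention (0.2/0.5/0.8).

Threshold: power ≥ 0.80 is conventionally adequate.
Power ≈ 0.96 → the study is adequately powered (power ≥ 0.80).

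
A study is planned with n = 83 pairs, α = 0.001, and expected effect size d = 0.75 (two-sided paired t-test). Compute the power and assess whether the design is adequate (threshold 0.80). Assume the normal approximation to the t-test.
Power ≈ 1.00; the study is adequately powered (power ≥ 0.80)

Power calculation (paired t-test, normal approximation):
z_β = d · √n - z_{α/2}
z_β = 0.75 · √83 - 3.291
z_β = 0.75 · 9.110 - 3.291
z_β = 3.542

Power = Φ(z_β) = Φ(3.542) ≈ 1.000

Effect size d = 0.75 is medium by Cohen's convention (0.2/0.5/0.8).

Threshold: power ≥ 0.80 is conventionally adequate.
Power ≈ 1.00 → the study is adequately powered (power ≥ 0.80).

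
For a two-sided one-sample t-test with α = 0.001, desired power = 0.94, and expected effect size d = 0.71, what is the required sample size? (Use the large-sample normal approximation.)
n = 47

Sample size formula (one-sample t-test, normal approximation):
n = ((z_{α/2} + z_β) / d)²

z_{α/2} = 3.291 (for α = 0.001, two-sided)
z_β = 1.555 (for power = 0.94)
d = 0.71

n = ((3.291 + 1.555) / 0.71)²
n = (6.825)²
n ≈ 46.58
Round up to the next whole number: n = 47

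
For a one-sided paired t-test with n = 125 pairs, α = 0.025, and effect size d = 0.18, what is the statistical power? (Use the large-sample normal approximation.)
Power ≈ 0.52

Power calculation (paired t-test, normal approximation):
z_β = d · √n - z_α
z_β = 0.18 · √125 - 1.960
z_β = 0.18 · 11.180 - 1.960
z_β = 0.052

Power = Φ(z_β) = Φ(0.052) ≈ 0.521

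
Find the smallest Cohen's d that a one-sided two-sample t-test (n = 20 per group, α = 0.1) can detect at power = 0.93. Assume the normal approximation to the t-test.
d ≈ 0.87

Minimum detectable effect (two-sample t-test, normal approximation):
d = (z_α + z_β) / √(n/2)
d = (1.282 + 1.476) / √(20/2)
d = 2.757 / 3.162
d ≈ 0.87

By Cohen's convention (0.2 small / 0.5 medium / 0.8 large): large effect.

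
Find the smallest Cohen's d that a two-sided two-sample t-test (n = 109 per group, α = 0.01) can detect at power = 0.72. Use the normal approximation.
d ≈ 0.43

Minimum detectable effect (two-sample t-test, normal approximation):
d = (z_{α/2} + z_β) / √(n/2)
d = (2.576 + 0.583) / √(109/2)
d = 3.159 / 7.382
d ≈ 0.43

By Cohen's convention (0.2 small / 0.5 medium / 0.8 large): small effect.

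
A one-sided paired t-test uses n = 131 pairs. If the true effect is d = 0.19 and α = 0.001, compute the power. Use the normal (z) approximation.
Power ≈ 0.18

Power calculation (paired t-test, normal approximation):
z_β = d · √n - z_α
z_β = 0.19 · √131 - 3.090
z_β = 0.19 · 11.446 - 3.090
z_β = -0.916

Power = Φ(z_β) = Φ(-0.916) ≈ 0.180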